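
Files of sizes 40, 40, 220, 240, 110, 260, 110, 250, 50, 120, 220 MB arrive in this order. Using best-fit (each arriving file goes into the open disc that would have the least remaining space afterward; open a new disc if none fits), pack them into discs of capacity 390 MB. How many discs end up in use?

  40 → disc 1 (new)  [load 40/390]
  40 → disc 1  [load 80/390]
  220 → disc 1  [load 300/390]
  240 → disc 2 (new)  [load 240/390]
  110 → disc 2  [load 350/390]
  260 → disc 3 (new)  [load 260/390]
  110 → disc 3  [load 370/390]
  250 → disc 4 (new)  [load 250/390]
  50 → disc 1  [load 350/390]
  120 → disc 4  [load 370/390]
  220 → disc 5 (new)  [load 220/390]
5 discs opened.

5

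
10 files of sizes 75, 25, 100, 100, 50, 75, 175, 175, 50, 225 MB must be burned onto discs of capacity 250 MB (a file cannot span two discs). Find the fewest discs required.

5

Total = 225 + 175 + 175 + 100 + 100 + 75 + 75 + 50 + 50 + 25 = 1050 MB.
Lower bound: ⌈1050/250⌉ = 5 discs.
A packing using 5 discs:
  disc 1: 225 + 25 = 250
  disc 2: 175 + 75 = 250
  disc 3: 175 + 75 = 250
  disc 4: 100 + 100 + 50 = 250
  disc 5: 50 = 50
This matches the lower bound, so 5 is optimal.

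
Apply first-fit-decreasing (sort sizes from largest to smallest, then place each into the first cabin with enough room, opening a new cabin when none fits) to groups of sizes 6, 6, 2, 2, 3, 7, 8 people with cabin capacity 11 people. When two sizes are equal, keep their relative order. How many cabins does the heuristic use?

Sorted descending: 8, 7, 6, 6, 3, 2, 2.
  8 → cabin 1 (new)  [load 8/11]
  7 → cabin 2 (new)  [load 7/11]
  6 → cabin 3 (new)  [load 6/11]
  6 → cabin 4 (new)  [load 6/11]
  3 → cabin 1  [load 11/11]
  2 → cabin 2  [load 9/11]
  2 → cabin 2  [load 11/11]
4 cabins opened.

4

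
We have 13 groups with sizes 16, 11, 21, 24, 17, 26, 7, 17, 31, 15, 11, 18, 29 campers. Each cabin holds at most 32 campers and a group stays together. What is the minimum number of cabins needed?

9

Total = 31 + 29 + 26 + 24 + 21 + 18 + 17 + 17 + 16 + 15 + 11 + 11 + 7 = 243 campers.
Lower bound: ⌈243/32⌉ = 8 cabins.
A packing using 9 cabins:
  cabin 1: 31 = 31
  cabin 2: 29 = 29
  cabin 3: 26 = 26
  cabin 4: 24 + 7 = 31
  cabin 5: 21 + 11 = 32
  cabin 6: 18 + 11 = 29
  cabin 7: 17 + 15 = 32
  cabin 8: 17 = 17
  cabin 9: 16 = 16
No arrangement into 8 cabins stays within capacity, so 9 is optimal.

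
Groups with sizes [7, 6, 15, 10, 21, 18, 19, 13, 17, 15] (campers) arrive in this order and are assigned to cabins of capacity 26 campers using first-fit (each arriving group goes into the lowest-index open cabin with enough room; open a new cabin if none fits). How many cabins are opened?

  7 → cabin 1 (new)  [load 7/26]
  6 → cabin 1  [load 13/26]
  15 → cabin 2 (new)  [load 15/26]
  10 → cabin 1  [load 23/26]
  21 → cabin 3 (new)  [load 21/26]
  18 → cabin 4 (new)  [load 18/26]
  19 → cabin 5 (new)  [load 19/26]
  13 → cabin 6 (new)  [load 13/26]
  17 → cabin 7 (new)  [load 17/26]
  15 → cabin 8 (new)  [load 15/26]
8 cabins opened.

8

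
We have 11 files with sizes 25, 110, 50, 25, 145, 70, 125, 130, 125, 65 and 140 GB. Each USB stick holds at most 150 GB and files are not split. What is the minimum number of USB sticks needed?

8

Total = 145 + 140 + 130 + 125 + 125 + 110 + 70 + 65 + 50 + 25 + 25 = 1010 GB.
Lower bound: ⌈1010/150⌉ = 7 USB sticks.
A packing using 8 USB sticks:
  USB stick 1: 145 = 145
  USB stick 2: 140 = 140
  USB stick 3: 130 = 130
  USB stick 4: 125 + 25 = 150
  USB stick 5: 125 + 25 = 150
  USB stick 6: 110 = 110
  USB stick 7: 70 + 65 = 135
  USB stick 8: 50 = 50
No arrangement into 7 USB sticks stays within capacity, so 8 is optimal.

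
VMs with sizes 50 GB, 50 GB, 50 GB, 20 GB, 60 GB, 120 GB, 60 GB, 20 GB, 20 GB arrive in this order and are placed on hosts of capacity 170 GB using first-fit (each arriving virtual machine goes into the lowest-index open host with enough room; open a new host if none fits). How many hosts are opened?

  50 → host 1 (new)  [load 50/170]
  50 → host 1  [load 100/170]
  50 → host 1  [load 150/170]
  20 → host 1  [load 170/170]
  60 → host 2 (new)  [load 60/170]
  120 → host 3 (new)  [load 120/170]
  60 → host 2  [load 120/170]
  20 → host 2  [load 140/170]
  20 → host 2  [load 160/170]
3 hosts opened.

3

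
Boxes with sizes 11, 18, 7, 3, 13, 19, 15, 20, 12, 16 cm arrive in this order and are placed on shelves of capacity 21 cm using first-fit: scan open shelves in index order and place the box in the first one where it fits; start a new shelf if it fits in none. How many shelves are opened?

8

  11 → shelf 1 (new)  [load 11/21]
  18 → shelf 2 (new)  [load 18/21]
  7 → shelf 1  [load 18/21]
  3 → shelf 1  [load 21/21]
  13 → shelf 3 (new)  [load 13/21]
  19 → shelf 4 (new)  [load 19/21]
  15 → shelf 5 (new)  [load 15/21]
  20 → shelf 6 (new)  [load 20/21]
  12 → shelf 7 (new)  [load 12/21]
  16 → shelf 8 (new)  [load 16/21]
8 shelves opened.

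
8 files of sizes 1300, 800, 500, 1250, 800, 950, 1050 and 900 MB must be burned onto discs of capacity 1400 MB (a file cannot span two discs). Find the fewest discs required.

Total = 1300 + 1250 + 1050 + 950 + 900 + 800 + 800 + 500 = 7550 MB.
Lower bound: ⌈7550/1400⌉ = 6 discs.
Also, 7 files each exceed 700 MB, and no two of those can share a disc, so at least 7 discs are needed.
A packing using 7 discs:
  disc 1: 1300 = 1300
  disc 2: 1250 = 1250
  disc 3: 1050 = 1050
  disc 4: 950 = 950
  disc 5: 900 + 500 = 1400
  disc 6: 800 = 800
  disc 7: 800 = 800
This matches the lower bound, so 7 is optimal.

7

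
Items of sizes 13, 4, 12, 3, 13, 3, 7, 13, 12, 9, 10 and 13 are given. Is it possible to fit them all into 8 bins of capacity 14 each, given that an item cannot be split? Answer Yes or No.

No

Total = 112; ⌈112/14⌉ = 8.
The bound of 8 does not rule out 8, but exhaustive search shows no assignment into 8 bins of capacity 14 exists — the minimum is 9.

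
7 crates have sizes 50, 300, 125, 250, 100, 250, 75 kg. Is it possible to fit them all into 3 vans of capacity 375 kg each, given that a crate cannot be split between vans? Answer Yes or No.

No

Total = 1150 kg; ⌈1150/375⌉ = 4.
At least 4 vans are required, but only 3 are allowed.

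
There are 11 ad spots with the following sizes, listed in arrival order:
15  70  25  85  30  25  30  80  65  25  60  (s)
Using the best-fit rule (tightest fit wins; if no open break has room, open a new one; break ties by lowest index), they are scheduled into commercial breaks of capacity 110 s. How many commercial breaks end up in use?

  15 → break 1 (new)  [load 15/110]
  70 → break 1  [load 85/110]
  25 → break 1  [load 110/110]
  85 → break 2 (new)  [load 85/110]
  30 → break 3 (new)  [load 30/110]
  25 → break 2  [load 110/110]
  30 → break 3  [load 60/110]
  80 → break 4 (new)  [load 80/110]
  65 → break 5 (new)  [load 65/110]
  25 → break 4  [load 105/110]
  60 → break 6 (new)  [load 60/110]
6 commercial breaks opened.

6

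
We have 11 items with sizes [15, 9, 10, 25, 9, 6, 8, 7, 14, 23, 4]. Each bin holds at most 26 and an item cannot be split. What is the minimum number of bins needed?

Total = 25 + 23 + 15 + 14 + 10 + 9 + 9 + 8 + 7 + 6 + 4 = 130.
Lower bound: ⌈130/26⌉ = 5 bins.
A packing using 6 bins:
  bin 1: 25 = 25
  bin 2: 23 = 23
  bin 3: 15 + 10 = 25
  bin 4: 14 + 9 = 23
  bin 5: 9 + 8 + 7 = 24
  bin 6: 6 + 4 = 10
No arrangement into 5 bins stays within capacity, so 6 is optimal.

6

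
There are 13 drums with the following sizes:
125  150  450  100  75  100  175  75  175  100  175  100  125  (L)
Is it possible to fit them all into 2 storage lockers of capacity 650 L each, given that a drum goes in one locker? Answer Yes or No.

Total = 1925 L; ⌈1925/650⌉ = 3.
At least 3 storage lockers are required, but only 2 are allowed.

No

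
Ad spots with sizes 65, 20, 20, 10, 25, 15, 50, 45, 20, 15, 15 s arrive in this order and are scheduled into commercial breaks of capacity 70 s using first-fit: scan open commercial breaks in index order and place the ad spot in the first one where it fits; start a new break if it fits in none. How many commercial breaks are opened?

5

  65 → break 1 (new)  [load 65/70]
  20 → break 2 (new)  [load 20/70]
  20 → break 2  [load 40/70]
  10 → break 2  [load 50/70]
  25 → break 3 (new)  [load 25/70]
  15 → break 2  [load 65/70]
  50 → break 4 (new)  [load 50/70]
  45 → break 3  [load 70/70]
  20 → break 4  [load 70/70]
  15 → break 5 (new)  [load 15/70]
  15 → break 5  [load 30/70]
5 commercial breaks opened.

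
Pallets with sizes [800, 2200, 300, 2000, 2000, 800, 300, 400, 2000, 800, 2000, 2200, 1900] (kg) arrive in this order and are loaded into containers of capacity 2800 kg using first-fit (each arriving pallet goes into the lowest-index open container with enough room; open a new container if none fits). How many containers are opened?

8

  800 → container 1 (new)  [load 800/2800]
  2200 → container 2 (new)  [load 2200/2800]
  300 → container 1  [load 1100/2800]
  2000 → container 3 (new)  [load 2000/2800]
  2000 → container 4 (new)  [load 2000/2800]
  800 → container 1  [load 1900/2800]
  300 → container 1  [load 2200/2800]
  400 → container 1  [load 2600/2800]
  2000 → container 5 (new)  [load 2000/2800]
  800 → container 3  [load 2800/2800]
  2000 → container 6 (new)  [load 2000/2800]
  2200 → container 7 (new)  [load 2200/2800]
  1900 → container 8 (new)  [load 1900/2800]
8 containers opened.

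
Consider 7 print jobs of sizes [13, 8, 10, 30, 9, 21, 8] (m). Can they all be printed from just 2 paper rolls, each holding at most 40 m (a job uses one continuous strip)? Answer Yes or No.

Total = 99 m; ⌈99/40⌉ = 3.
At least 3 paper rolls are required, but only 2 are allowed.

No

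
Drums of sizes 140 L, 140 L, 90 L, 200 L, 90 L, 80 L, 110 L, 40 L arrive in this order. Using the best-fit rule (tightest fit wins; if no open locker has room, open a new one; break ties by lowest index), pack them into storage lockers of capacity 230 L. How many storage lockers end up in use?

4

  140 → locker 1 (new)  [load 140/230]
  140 → locker 2 (new)  [load 140/230]
  90 → locker 1  [load 230/230]
  200 → locker 3 (new)  [load 200/230]
  90 → locker 2  [load 230/230]
  80 → locker 4 (new)  [load 80/230]
  110 → locker 4  [load 190/230]
  40 → locker 4  [load 230/230]
4 storage lockers opened.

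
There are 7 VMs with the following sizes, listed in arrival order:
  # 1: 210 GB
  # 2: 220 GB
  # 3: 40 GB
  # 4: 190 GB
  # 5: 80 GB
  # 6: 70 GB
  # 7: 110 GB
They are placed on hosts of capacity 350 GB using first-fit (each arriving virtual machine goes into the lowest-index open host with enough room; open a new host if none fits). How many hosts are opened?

3

  210 → host 1 (new)  [load 210/350]
  220 → host 2 (new)  [load 220/350]
  40 → host 1  [load 250/350]
  190 → host 3 (new)  [load 190/350]
  80 → host 1  [load 330/350]
  70 → host 2  [load 290/350]
  110 → host 3  [load 300/350]
3 hosts opened.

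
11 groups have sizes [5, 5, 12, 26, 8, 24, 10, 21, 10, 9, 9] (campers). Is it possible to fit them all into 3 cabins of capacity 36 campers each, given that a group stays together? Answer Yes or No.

Total = 139 campers; ⌈139/36⌉ = 4.
At least 4 cabins are required, but only 3 are allowed.

No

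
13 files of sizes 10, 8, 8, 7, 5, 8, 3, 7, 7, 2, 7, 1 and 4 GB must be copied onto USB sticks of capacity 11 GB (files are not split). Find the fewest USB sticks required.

Total = 10 + 8 + 8 + 8 + 7 + 7 + 7 + 7 + 5 + 4 + 3 + 2 + 1 = 77 GB.
Lower bound: ⌈77/11⌉ = 7 USB sticks.
Also, 8 files each exceed 11/2 GB, and no two of those can share a USB stick, so at least 8 USB sticks are needed.
A packing using 9 USB sticks:
  USB stick 1: 10 + 1 = 11
  USB stick 2: 8 + 3 = 11
  USB stick 3: 8 + 2 = 10
  USB stick 4: 8 = 8
  USB stick 5: 7 + 4 = 11
  USB stick 6: 7 = 7
  USB stick 7: 7 = 7
  USB stick 8: 7 = 7
  USB stick 9: 5 = 5
No arrangement into 8 USB sticks stays within capacity, so 9 is optimal.

9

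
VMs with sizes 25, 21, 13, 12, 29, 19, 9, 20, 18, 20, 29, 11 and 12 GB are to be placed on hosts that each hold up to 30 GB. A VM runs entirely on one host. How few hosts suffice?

9

Total = 29 + 29 + 25 + 21 + 20 + 20 + 19 + 18 + 13 + 12 + 12 + 11 + 9 = 238 GB.
Lower bound: ⌈238/30⌉ = 8 hosts.
A packing using 9 hosts:
  host 1: 29 = 29
  host 2: 29 = 29
  host 3: 25 = 25
  host 4: 21 + 9 = 30
  host 5: 20 = 20
  host 6: 20 = 20
  host 7: 19 + 11 = 30
  host 8: 18 + 12 = 30
  host 9: 13 + 12 = 25
No arrangement into 8 hosts stays within capacity, so 9 is optimal.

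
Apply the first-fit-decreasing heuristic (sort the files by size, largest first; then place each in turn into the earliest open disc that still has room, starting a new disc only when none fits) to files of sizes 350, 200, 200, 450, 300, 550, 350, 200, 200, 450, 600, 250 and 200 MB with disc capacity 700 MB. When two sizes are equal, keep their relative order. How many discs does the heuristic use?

Sorted descending: 600, 550, 450, 450, 350, 350, 300, 250, 200, 200, 200, 200, 200.
  600 → disc 1 (new)  [load 600/700]
  550 → disc 2 (new)  [load 550/700]
  450 → disc 3 (new)  [load 450/700]
  450 → disc 4 (new)  [load 450/700]
  350 → disc 5 (new)  [load 350/700]
  350 → disc 5  [load 700/700]
  300 → disc 6 (new)  [load 300/700]
  250 → disc 3  [load 700/700]
  200 → disc 4  [load 650/700]
  200 → disc 6  [load 500/700]
  200 → disc 6  [load 700/700]
  200 → disc 7 (new)  [load 200/700]
  200 → disc 7  [load 400/700]
7 discs opened.

7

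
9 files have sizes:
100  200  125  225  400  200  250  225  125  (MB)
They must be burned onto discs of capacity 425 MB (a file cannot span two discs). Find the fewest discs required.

5

Total = 400 + 250 + 225 + 225 + 200 + 200 + 125 + 125 + 100 = 1850 MB.
Lower bound: ⌈1850/425⌉ = 5 discs.
A packing using 5 discs:
  disc 1: 400 = 400
  disc 2: 250 + 125 = 375
  disc 3: 225 + 200 = 425
  disc 4: 225 + 200 = 425
  disc 5: 125 + 100 = 225
This matches the lower bound, so 5 is optimal.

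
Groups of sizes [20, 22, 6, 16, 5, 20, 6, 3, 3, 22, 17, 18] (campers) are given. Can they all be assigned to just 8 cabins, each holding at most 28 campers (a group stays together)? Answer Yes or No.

A valid assignment using 7 cabins:
  cabin 1: 22 + 6 = 28
  cabin 2: 22 + 6 = 28
  cabin 3: 20 + 5 + 3 = 28
  cabin 4: 20 + 3 = 23
  cabin 5: 18 = 18
  cabin 6: 17 = 17
  cabin 7: 16 = 16
That uses only 7 ≤ 8, so 8 cabins are enough.

Yes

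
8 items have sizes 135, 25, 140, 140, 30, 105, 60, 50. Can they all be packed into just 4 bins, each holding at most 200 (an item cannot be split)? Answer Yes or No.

A valid assignment using 4 bins:
  bin 1: 140 + 60 = 200
  bin 2: 140 + 50 = 190
  bin 3: 135 + 30 + 25 = 190
  bin 4: 105 = 105
Every load is within 200, so 4 bins suffice.

Yes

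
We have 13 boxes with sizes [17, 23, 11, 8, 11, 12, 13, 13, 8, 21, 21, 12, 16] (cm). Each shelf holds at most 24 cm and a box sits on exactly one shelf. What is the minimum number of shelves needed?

9

Total = 23 + 21 + 21 + 17 + 16 + 13 + 13 + 12 + 12 + 11 + 11 + 8 + 8 = 186 cm.
Lower bound: ⌈186/24⌉ = 8 shelves.
A packing using 9 shelves:
  shelf 1: 23 = 23
  shelf 2: 21 = 21
  shelf 3: 21 = 21
  shelf 4: 17 = 17
  shelf 5: 16 + 8 = 24
  shelf 6: 13 + 11 = 24
  shelf 7: 13 + 11 = 24
  shelf 8: 12 + 12 = 24
  shelf 9: 8 = 8
No arrangement into 8 shelves stays within capacity, so 9 is optimal.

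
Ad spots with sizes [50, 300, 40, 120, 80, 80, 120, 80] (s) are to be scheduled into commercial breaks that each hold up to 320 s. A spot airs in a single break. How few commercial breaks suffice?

3

Total = 300 + 120 + 120 + 80 + 80 + 80 + 50 + 40 = 870 s.
Lower bound: ⌈870/320⌉ = 3 commercial breaks.
A packing using 3 commercial breaks:
  break 1: 300 = 300
  break 2: 120 + 120 + 80 = 320
  break 3: 80 + 80 + 50 + 40 = 250
This matches the lower bound, so 3 is optimal.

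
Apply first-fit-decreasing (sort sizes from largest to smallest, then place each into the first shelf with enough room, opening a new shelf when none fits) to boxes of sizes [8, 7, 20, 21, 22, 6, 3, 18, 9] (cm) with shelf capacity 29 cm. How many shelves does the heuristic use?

4

Sorted descending: 22, 21, 20, 18, 9, 8, 7, 6, 3.
  22 → shelf 1 (new)  [load 22/29]
  21 → shelf 2 (new)  [load 21/29]
  20 → shelf 3 (new)  [load 20/29]
  18 → shelf 4 (new)  [load 18/29]
  9 → shelf 3  [load 29/29]
  8 → shelf 2  [load 29/29]
  7 → shelf 1  [load 29/29]
  6 → shelf 4  [load 24/29]
  3 → shelf 4  [load 27/29]
4 shelves opened.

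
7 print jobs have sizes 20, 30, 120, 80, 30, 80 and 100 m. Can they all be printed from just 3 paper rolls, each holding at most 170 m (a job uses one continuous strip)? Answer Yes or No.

A valid assignment using 3 paper rolls:
  roll 1: 120 + 30 + 20 = 170
  roll 2: 100 + 30 = 130
  roll 3: 80 + 80 = 160
Every load is within 170 m, so 3 paper rolls suffice.

Yes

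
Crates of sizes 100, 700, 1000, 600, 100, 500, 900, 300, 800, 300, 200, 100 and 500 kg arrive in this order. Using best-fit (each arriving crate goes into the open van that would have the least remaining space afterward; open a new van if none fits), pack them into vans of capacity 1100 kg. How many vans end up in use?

  100 → van 1 (new)  [load 100/1100]
  700 → van 1  [load 800/1100]
  1000 → van 2 (new)  [load 1000/1100]
  600 → van 3 (new)  [load 600/1100]
  100 → van 2  [load 1100/1100]
  500 → van 3  [load 1100/1100]
  900 → van 4 (new)  [load 900/1100]
  300 → van 1  [load 1100/1100]
  800 → van 5 (new)  [load 800/1100]
  300 → van 5  [load 1100/1100]
  200 → van 4  [load 1100/1100]
  100 → van 6 (new)  [load 100/1100]
  500 → van 6  [load 600/1100]
6 vans opened.

6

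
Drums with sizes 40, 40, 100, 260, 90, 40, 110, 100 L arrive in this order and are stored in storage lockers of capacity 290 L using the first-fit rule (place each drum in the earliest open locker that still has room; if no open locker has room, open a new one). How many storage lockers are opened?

  40 → locker 1 (new)  [load 40/290]
  40 → locker 1  [load 80/290]
  100 → locker 1  [load 180/290]
  260 → locker 2 (new)  [load 260/290]
  90 → locker 1  [load 270/290]
  40 → locker 3 (new)  [load 40/290]
  110 → locker 3  [load 150/290]
  100 → locker 3  [load 250/290]
3 storage lockers opened.

3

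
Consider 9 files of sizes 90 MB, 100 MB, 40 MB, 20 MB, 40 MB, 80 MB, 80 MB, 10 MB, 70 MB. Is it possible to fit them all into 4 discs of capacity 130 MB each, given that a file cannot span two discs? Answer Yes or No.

No

Total = 530 MB; ⌈530/130⌉ = 5.
At least 5 discs are required, but only 4 are allowed.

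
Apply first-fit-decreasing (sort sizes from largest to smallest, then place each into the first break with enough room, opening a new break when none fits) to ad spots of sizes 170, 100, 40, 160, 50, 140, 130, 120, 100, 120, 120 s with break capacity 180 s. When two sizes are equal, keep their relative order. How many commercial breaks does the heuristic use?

Sorted descending: 170, 160, 140, 130, 120, 120, 120, 100, 100, 50, 40.
  170 → break 1 (new)  [load 170/180]
  160 → break 2 (new)  [load 160/180]
  140 → break 3 (new)  [load 140/180]
  130 → break 4 (new)  [load 130/180]
  120 → break 5 (new)  [load 120/180]
  120 → break 6 (new)  [load 120/180]
  120 → break 7 (new)  [load 120/180]
  100 → break 8 (new)  [load 100/180]
  100 → break 9 (new)  [load 100/180]
  50 → break 4  [load 180/180]
  40 → break 3  [load 180/180]
9 commercial breaks opened.

9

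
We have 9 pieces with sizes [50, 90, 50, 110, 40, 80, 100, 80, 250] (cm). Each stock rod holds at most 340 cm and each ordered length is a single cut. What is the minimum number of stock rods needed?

Total = 250 + 110 + 100 + 90 + 80 + 80 + 50 + 50 + 40 = 850 cm.
Lower bound: ⌈850/340⌉ = 3 stock rods.
A packing using 3 stock rods:
  stock rod 1: 250 + 90 = 340
  stock rod 2: 110 + 100 + 80 + 50 = 340
  stock rod 3: 80 + 50 + 40 = 170
This matches the lower bound, so 3 is optimal.

3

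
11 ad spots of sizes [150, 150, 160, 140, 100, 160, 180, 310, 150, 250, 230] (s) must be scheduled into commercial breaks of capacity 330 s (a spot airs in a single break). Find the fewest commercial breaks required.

Total = 310 + 250 + 230 + 180 + 160 + 160 + 150 + 150 + 150 + 140 + 100 = 1980 s.
Lower bound: ⌈1980/330⌉ = 6 commercial breaks.
A packing using 7 commercial breaks:
  break 1: 310 = 310
  break 2: 250 = 250
  break 3: 230 + 100 = 330
  break 4: 180 + 150 = 330
  break 5: 160 + 160 = 320
  break 6: 150 + 150 = 300
  break 7: 140 = 140
No arrangement into 6 commercial breaks stays within capacity, so 7 is optimal.

7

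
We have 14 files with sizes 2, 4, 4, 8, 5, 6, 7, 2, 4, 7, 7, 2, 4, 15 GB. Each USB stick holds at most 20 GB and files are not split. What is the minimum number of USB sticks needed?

4

Total = 15 + 8 + 7 + 7 + 7 + 6 + 5 + 4 + 4 + 4 + 4 + 2 + 2 + 2 = 77 GB.
Lower bound: ⌈77/20⌉ = 4 USB sticks.
A packing using 4 USB sticks:
  USB stick 1: 15 + 5 = 20
  USB stick 2: 8 + 7 + 4 = 19
  USB stick 3: 7 + 7 + 6 = 20
  USB stick 4: 4 + 4 + 4 + 2 + 2 + 2 = 18
This matches the lower bound, so 4 is optimal.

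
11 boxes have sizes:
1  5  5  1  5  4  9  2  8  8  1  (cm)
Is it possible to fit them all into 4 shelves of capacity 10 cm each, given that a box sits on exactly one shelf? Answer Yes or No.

No

Total = 49 cm; ⌈49/10⌉ = 5.
At least 5 shelves are required, but only 4 are allowed.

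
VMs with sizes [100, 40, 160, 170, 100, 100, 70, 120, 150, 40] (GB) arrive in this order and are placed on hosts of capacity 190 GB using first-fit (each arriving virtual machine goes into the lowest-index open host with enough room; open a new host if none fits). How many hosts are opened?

7

  100 → host 1 (new)  [load 100/190]
  40 → host 1  [load 140/190]
  160 → host 2 (new)  [load 160/190]
  170 → host 3 (new)  [load 170/190]
  100 → host 4 (new)  [load 100/190]
  100 → host 5 (new)  [load 100/190]
  70 → host 4  [load 170/190]
  120 → host 6 (new)  [load 120/190]
  150 → host 7 (new)  [load 150/190]
  40 → host 1  [load 180/190]
7 hosts opened.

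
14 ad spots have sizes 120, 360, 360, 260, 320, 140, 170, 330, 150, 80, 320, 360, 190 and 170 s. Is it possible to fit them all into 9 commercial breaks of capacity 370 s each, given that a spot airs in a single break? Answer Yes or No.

No

Total = 3330 s; ⌈3330/370⌉ = 9.
The bound of 9 does not rule out 9, but exhaustive search shows no assignment into 9 commercial breaks of capacity 370 s exists — the minimum is 10.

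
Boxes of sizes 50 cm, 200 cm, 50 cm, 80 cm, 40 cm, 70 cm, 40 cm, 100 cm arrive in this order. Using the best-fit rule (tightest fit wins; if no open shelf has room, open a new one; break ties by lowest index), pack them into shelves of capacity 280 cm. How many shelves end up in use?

  50 → shelf 1 (new)  [load 50/280]
  200 → shelf 1  [load 250/280]
  50 → shelf 2 (new)  [load 50/280]
  80 → shelf 2  [load 130/280]
  40 → shelf 2  [load 170/280]
  70 → shelf 2  [load 240/280]
  40 → shelf 2  [load 280/280]
  100 → shelf 3 (new)  [load 100/280]
3 shelves opened.

3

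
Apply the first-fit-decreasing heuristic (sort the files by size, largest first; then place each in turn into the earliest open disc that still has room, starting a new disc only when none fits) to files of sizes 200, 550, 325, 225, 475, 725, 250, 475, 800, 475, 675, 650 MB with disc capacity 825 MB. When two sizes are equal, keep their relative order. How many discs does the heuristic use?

Sorted descending: 800, 725, 675, 650, 550, 475, 475, 475, 325, 250, 225, 200.
  800 → disc 1 (new)  [load 800/825]
  725 → disc 2 (new)  [load 725/825]
  675 → disc 3 (new)  [load 675/825]
  650 → disc 4 (new)  [load 650/825]
  550 → disc 5 (new)  [load 550/825]
  475 → disc 6 (new)  [load 475/825]
  475 → disc 7 (new)  [load 475/825]
  475 → disc 8 (new)  [load 475/825]
  325 → disc 6  [load 800/825]
  250 → disc 5  [load 800/825]
  225 → disc 7  [load 700/825]
  200 → disc 8  [load 675/825]
8 discs opened.

8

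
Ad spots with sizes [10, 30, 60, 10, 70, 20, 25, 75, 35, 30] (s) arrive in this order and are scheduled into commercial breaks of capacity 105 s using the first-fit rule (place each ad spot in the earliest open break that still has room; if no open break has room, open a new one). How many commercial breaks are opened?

  10 → break 1 (new)  [load 10/105]
  30 → break 1  [load 40/105]
  60 → break 1  [load 100/105]
  10 → break 2 (new)  [load 10/105]
  70 → break 2  [load 80/105]
  20 → break 2  [load 100/105]
  25 → break 3 (new)  [load 25/105]
  75 → break 3  [load 100/105]
  35 → break 4 (new)  [load 35/105]
  30 → break 4  [load 65/105]
4 commercial breaks opened.

4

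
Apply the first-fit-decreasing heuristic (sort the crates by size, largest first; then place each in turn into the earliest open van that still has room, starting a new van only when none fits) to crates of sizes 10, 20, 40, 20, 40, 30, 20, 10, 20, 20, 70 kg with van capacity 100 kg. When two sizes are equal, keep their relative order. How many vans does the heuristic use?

3

Sorted descending: 70, 40, 40, 30, 20, 20, 20, 20, 20, 10, 10.
  70 → van 1 (new)  [load 70/100]
  40 → van 2 (new)  [load 40/100]
  40 → van 2  [load 80/100]
  30 → van 1  [load 100/100]
  20 → van 2  [load 100/100]
  20 → van 3 (new)  [load 20/100]
  20 → van 3  [load 40/100]
  20 → van 3  [load 60/100]
  20 → van 3  [load 80/100]
  10 → van 3  [load 90/100]
  10 → van 3  [load 100/100]
3 vans opened.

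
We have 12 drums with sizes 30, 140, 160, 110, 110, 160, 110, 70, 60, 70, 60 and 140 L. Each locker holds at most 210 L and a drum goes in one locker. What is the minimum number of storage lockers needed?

Total = 160 + 160 + 140 + 140 + 110 + 110 + 110 + 70 + 70 + 60 + 60 + 30 = 1220 L.
Lower bound: ⌈1220/210⌉ = 6 storage lockers.
Also, 7 drums each exceed 105 L, and no two of those can share a locker, so at least 7 storage lockers are needed.
A packing using 7 storage lockers:
  locker 1: 160 + 30 = 190
  locker 2: 160 = 160
  locker 3: 140 + 70 = 210
  locker 4: 140 + 70 = 210
  locker 5: 110 + 60 = 170
  locker 6: 110 + 60 = 170
  locker 7: 110 = 110
This matches the lower bound, so 7 is optimal.

7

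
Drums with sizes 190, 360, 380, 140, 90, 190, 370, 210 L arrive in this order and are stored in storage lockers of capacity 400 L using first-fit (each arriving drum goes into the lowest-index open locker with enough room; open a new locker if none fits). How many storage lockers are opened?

6

  190 → locker 1 (new)  [load 190/400]
  360 → locker 2 (new)  [load 360/400]
  380 → locker 3 (new)  [load 380/400]
  140 → locker 1  [load 330/400]
  90 → locker 4 (new)  [load 90/400]
  190 → locker 4  [load 280/400]
  370 → locker 5 (new)  [load 370/400]
  210 → locker 6 (new)  [load 210/400]
6 storage lockers opened.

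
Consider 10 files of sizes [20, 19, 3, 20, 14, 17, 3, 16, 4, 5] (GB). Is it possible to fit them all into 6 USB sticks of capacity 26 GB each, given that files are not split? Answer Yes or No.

A valid assignment using 6 USB sticks:
  USB stick 1: 20 + 5 = 25
  USB stick 2: 20 + 4 = 24
  USB stick 3: 19 + 3 + 3 = 25
  USB stick 4: 17 = 17
  USB stick 5: 16 = 16
  USB stick 6: 14 = 14
Every load is within 26 GB, so 6 USB sticks suffice.

Yes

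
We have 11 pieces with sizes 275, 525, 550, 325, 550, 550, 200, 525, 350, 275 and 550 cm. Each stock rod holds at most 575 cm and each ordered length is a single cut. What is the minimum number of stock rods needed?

9

Total = 550 + 550 + 550 + 550 + 525 + 525 + 350 + 325 + 275 + 275 + 200 = 4675 cm.
Lower bound: ⌈4675/575⌉ = 9 stock rods.
A packing using 9 stock rods:
  stock rod 1: 550 = 550
  stock rod 2: 550 = 550
  stock rod 3: 550 = 550
  stock rod 4: 550 = 550
  stock rod 5: 525 = 525
  stock rod 6: 525 = 525
  stock rod 7: 350 + 200 = 550
  stock rod 8: 325 = 325
  stock rod 9: 275 + 275 = 550
This matches the lower bound, so 9 is optimal.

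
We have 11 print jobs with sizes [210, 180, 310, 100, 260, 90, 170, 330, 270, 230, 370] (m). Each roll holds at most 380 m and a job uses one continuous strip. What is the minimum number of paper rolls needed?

Total = 370 + 330 + 310 + 270 + 260 + 230 + 210 + 180 + 170 + 100 + 90 = 2520 m.
Lower bound: ⌈2520/380⌉ = 7 paper rolls.
A packing using 8 paper rolls:
  roll 1: 370 = 370
  roll 2: 330 = 330
  roll 3: 310 = 310
  roll 4: 270 + 100 = 370
  roll 5: 260 + 90 = 350
  roll 6: 230 = 230
  roll 7: 210 + 170 = 380
  roll 8: 180 = 180
No arrangement into 7 paper rolls stays within capacity, so 8 is optimal.

8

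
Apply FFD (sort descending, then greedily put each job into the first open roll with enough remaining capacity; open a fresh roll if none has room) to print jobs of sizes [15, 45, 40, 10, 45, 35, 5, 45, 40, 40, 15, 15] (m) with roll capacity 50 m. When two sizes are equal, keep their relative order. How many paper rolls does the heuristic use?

8

Sorted descending: 45, 45, 45, 40, 40, 40, 35, 15, 15, 15, 10, 5.
  45 → roll 1 (new)  [load 45/50]
  45 → roll 2 (new)  [load 45/50]
  45 → roll 3 (new)  [load 45/50]
  40 → roll 4 (new)  [load 40/50]
  40 → roll 5 (new)  [load 40/50]
  40 → roll 6 (new)  [load 40/50]
  35 → roll 7 (new)  [load 35/50]
  15 → roll 7  [load 50/50]
  15 → roll 8 (new)  [load 15/50]
  15 → roll 8  [load 30/50]
  10 → roll 4  [load 50/50]
  5 → roll 1  [load 50/50]
8 paper rolls opened.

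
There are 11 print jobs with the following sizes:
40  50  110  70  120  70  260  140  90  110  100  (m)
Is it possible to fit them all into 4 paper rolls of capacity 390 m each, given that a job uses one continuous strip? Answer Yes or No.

Yes

A valid assignment using 3 paper rolls:
  roll 1: 260 + 120 = 380
  roll 2: 140 + 110 + 100 + 40 = 390
  roll 3: 110 + 90 + 70 + 70 + 50 = 390
That uses only 3 ≤ 4, so 4 paper rolls are enough.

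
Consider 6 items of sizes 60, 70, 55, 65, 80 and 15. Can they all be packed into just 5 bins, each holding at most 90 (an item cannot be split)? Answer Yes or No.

A valid assignment using 5 bins:
  bin 1: 80 = 80
  bin 2: 70 + 15 = 85
  bin 3: 65 = 65
  bin 4: 60 = 60
  bin 5: 55 = 55
Every load is within 90, so 5 bins suffice.

Yes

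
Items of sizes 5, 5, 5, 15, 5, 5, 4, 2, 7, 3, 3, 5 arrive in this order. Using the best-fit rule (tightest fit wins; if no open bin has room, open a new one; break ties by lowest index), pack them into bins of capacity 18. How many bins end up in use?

4

  5 → bin 1 (new)  [load 5/18]
  5 → bin 1  [load 10/18]
  5 → bin 1  [load 15/18]
  15 → bin 2 (new)  [load 15/18]
  5 → bin 3 (new)  [load 5/18]
  5 → bin 3  [load 10/18]
  4 → bin 3  [load 14/18]
  2 → bin 1  [load 17/18]
  7 → bin 4 (new)  [load 7/18]
  3 → bin 2  [load 18/18]
  3 → bin 3  [load 17/18]
  5 → bin 4  [load 12/18]
4 bins opened.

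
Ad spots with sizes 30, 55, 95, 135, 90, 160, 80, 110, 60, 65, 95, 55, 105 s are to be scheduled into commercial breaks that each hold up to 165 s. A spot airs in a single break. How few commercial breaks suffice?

Total = 160 + 135 + 110 + 105 + 95 + 95 + 90 + 80 + 65 + 60 + 55 + 55 + 30 = 1135 s.
Lower bound: ⌈1135/165⌉ = 7 commercial breaks.
A packing using 8 commercial breaks:
  break 1: 160 = 160
  break 2: 135 + 30 = 165
  break 3: 110 + 55 = 165
  break 4: 105 + 60 = 165
  break 5: 95 + 65 = 160
  break 6: 95 + 55 = 150
  break 7: 90 = 90
  break 8: 80 = 80
No arrangement into 7 commercial breaks stays within capacity, so 8 is optimal.

8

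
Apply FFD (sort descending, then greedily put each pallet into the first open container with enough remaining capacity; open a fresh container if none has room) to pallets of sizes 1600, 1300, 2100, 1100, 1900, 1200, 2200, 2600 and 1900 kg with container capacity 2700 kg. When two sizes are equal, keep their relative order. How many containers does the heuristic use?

Sorted descending: 2600, 2200, 2100, 1900, 1900, 1600, 1300, 1200, 1100.
  2600 → container 1 (new)  [load 2600/2700]
  2200 → container 2 (new)  [load 2200/2700]
  2100 → container 3 (new)  [load 2100/2700]
  1900 → container 4 (new)  [load 1900/2700]
  1900 → container 5 (new)  [load 1900/2700]
  1600 → container 6 (new)  [load 1600/2700]
  1300 → container 7 (new)  [load 1300/2700]
  1200 → container 7  [load 2500/2700]
  1100 → container 6  [load 2700/2700]
7 containers opened.

7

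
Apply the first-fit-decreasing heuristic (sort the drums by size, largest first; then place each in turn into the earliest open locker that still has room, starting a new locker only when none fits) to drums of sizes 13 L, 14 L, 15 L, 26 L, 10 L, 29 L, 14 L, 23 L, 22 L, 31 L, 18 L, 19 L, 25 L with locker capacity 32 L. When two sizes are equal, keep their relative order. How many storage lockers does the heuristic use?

9

Sorted descending: 31, 29, 26, 25, 23, 22, 19, 18, 15, 14, 14, 13, 10.
  31 → locker 1 (new)  [load 31/32]
  29 → locker 2 (new)  [load 29/32]
  26 → locker 3 (new)  [load 26/32]
  25 → locker 4 (new)  [load 25/32]
  23 → locker 5 (new)  [load 23/32]
  22 → locker 6 (new)  [load 22/32]
  19 → locker 7 (new)  [load 19/32]
  18 → locker 8 (new)  [load 18/32]
  15 → locker 9 (new)  [load 15/32]
  14 → locker 8  [load 32/32]
  14 → locker 9  [load 29/32]
  13 → locker 7  [load 32/32]
  10 → locker 6  [load 32/32]
9 storage lockers opened.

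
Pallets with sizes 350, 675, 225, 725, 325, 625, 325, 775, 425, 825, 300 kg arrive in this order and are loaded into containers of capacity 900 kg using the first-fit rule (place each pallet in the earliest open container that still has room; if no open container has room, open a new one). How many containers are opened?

8

  350 → container 1 (new)  [load 350/900]
  675 → container 2 (new)  [load 675/900]
  225 → container 1  [load 575/900]
  725 → container 3 (new)  [load 725/900]
  325 → container 1  [load 900/900]
  625 → container 4 (new)  [load 625/900]
  325 → container 5 (new)  [load 325/900]
  775 → container 6 (new)  [load 775/900]
  425 → container 5  [load 750/900]
  825 → container 7 (new)  [load 825/900]
  300 → container 8 (new)  [load 300/900]
8 containers opened.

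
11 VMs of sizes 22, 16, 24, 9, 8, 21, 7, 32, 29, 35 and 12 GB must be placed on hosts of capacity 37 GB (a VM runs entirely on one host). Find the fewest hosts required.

7

Total = 35 + 32 + 29 + 24 + 22 + 21 + 16 + 12 + 9 + 8 + 7 = 215 GB.
Lower bound: ⌈215/37⌉ = 6 hosts.
A packing using 7 hosts:
  host 1: 35 = 35
  host 2: 32 = 32
  host 3: 29 + 8 = 37
  host 4: 24 + 12 = 36
  host 5: 22 + 9 = 31
  host 6: 21 + 16 = 37
  host 7: 7 = 7
No arrangement into 6 hosts stays within capacity, so 7 is optimal.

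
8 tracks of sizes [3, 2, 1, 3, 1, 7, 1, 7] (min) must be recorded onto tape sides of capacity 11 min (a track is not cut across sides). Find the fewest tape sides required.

Total = 7 + 7 + 3 + 3 + 2 + 1 + 1 + 1 = 25 min.
Lower bound: ⌈25/11⌉ = 3 tape sides.
A packing using 3 tape sides:
  side 1: 7 + 3 + 1 = 11
  side 2: 7 + 3 + 1 = 11
  side 3: 2 + 1 = 3
This matches the lower bound, so 3 is optimal.

3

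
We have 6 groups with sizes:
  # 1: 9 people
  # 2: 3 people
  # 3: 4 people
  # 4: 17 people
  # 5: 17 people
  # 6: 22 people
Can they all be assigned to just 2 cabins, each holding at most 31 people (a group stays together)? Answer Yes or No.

No

Total = 72 people; ⌈72/31⌉ = 3.
At least 3 cabins are required, but only 2 are allowed.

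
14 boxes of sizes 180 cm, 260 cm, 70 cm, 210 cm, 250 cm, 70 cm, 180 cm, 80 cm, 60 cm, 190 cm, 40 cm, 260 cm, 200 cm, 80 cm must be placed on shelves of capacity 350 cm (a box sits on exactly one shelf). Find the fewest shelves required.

8

Total = 260 + 260 + 250 + 210 + 200 + 190 + 180 + 180 + 80 + 80 + 70 + 70 + 60 + 40 = 2130 cm.
Lower bound: ⌈2130/350⌉ = 7 shelves.
Also, 8 boxes each exceed 175 cm, and no two of those can share a shelf, so at least 8 shelves are needed.
A packing using 8 shelves:
  shelf 1: 260 + 80 = 340
  shelf 2: 260 + 80 = 340
  shelf 3: 250 + 70 = 320
  shelf 4: 210 + 70 + 60 = 340
  shelf 5: 200 + 40 = 240
  shelf 6: 190 = 190
  shelf 7: 180 = 180
  shelf 8: 180 = 180
This matches the lower bound, so 8 is optimal.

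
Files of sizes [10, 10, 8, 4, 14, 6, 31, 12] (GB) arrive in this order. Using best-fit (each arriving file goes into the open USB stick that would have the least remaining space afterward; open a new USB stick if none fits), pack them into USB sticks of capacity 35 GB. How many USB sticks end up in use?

3

  10 → USB stick 1 (new)  [load 10/35]
  10 → USB stick 1  [load 20/35]
  8 → USB stick 1  [load 28/35]
  4 → USB stick 1  [load 32/35]
  14 → USB stick 2 (new)  [load 14/35]
  6 → USB stick 2  [load 20/35]
  31 → USB stick 3 (new)  [load 31/35]
  12 → USB stick 2  [load 32/35]
3 USB sticks opened.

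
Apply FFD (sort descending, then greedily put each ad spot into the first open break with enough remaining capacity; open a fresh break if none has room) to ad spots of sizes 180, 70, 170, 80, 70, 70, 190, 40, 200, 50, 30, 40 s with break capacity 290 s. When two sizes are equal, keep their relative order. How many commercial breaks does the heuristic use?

5

Sorted descending: 200, 190, 180, 170, 80, 70, 70, 70, 50, 40, 40, 30.
  200 → break 1 (new)  [load 200/290]
  190 → break 2 (new)  [load 190/290]
  180 → break 3 (new)  [load 180/290]
  170 → break 4 (new)  [load 170/290]
  80 → break 1  [load 280/290]
  70 → break 2  [load 260/290]
  70 → break 3  [load 250/290]
  70 → break 4  [load 240/290]
  50 → break 4  [load 290/290]
  40 → break 3  [load 290/290]
  40 → break 5 (new)  [load 40/290]
  30 → break 2  [load 290/290]
5 commercial breaks opened.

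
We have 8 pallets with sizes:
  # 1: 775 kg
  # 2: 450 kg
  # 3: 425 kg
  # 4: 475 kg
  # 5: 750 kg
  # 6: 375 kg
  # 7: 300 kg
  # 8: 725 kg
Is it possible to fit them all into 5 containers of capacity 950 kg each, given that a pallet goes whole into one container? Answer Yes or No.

Total = 4275 kg; ⌈4275/950⌉ = 5.
The bound of 5 does not rule out 5, but exhaustive search shows no assignment into 5 containers of capacity 950 kg exists — the minimum is 6.

No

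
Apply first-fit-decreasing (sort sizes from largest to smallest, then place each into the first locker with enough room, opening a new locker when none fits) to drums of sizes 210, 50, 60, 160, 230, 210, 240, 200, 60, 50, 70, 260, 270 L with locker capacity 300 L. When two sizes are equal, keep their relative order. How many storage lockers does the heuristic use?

8

Sorted descending: 270, 260, 240, 230, 210, 210, 200, 160, 70, 60, 60, 50, 50.
  270 → locker 1 (new)  [load 270/300]
  260 → locker 2 (new)  [load 260/300]
  240 → locker 3 (new)  [load 240/300]
  230 → locker 4 (new)  [load 230/300]
  210 → locker 5 (new)  [load 210/300]
  210 → locker 6 (new)  [load 210/300]
  200 → locker 7 (new)  [load 200/300]
  160 → locker 8 (new)  [load 160/300]
  70 → locker 4  [load 300/300]
  60 → locker 3  [load 300/300]
  60 → locker 5  [load 270/300]
  50 → locker 6  [load 260/300]
  50 → locker 7  [load 250/300]
8 storage lockers opened.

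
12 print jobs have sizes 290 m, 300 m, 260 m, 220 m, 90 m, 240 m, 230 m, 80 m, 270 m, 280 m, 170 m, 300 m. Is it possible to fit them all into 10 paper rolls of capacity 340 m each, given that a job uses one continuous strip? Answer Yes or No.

A valid assignment using 10 paper rolls:
  roll 1: 300 = 300
  roll 2: 300 = 300
  roll 3: 290 = 290
  roll 4: 280 = 280
  roll 5: 270 = 270
  roll 6: 260 + 80 = 340
  roll 7: 240 + 90 = 330
  roll 8: 230 = 230
  roll 9: 220 = 220
  roll 10: 170 = 170
Every load is within 340 m, so 10 paper rolls suffice.

Yes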